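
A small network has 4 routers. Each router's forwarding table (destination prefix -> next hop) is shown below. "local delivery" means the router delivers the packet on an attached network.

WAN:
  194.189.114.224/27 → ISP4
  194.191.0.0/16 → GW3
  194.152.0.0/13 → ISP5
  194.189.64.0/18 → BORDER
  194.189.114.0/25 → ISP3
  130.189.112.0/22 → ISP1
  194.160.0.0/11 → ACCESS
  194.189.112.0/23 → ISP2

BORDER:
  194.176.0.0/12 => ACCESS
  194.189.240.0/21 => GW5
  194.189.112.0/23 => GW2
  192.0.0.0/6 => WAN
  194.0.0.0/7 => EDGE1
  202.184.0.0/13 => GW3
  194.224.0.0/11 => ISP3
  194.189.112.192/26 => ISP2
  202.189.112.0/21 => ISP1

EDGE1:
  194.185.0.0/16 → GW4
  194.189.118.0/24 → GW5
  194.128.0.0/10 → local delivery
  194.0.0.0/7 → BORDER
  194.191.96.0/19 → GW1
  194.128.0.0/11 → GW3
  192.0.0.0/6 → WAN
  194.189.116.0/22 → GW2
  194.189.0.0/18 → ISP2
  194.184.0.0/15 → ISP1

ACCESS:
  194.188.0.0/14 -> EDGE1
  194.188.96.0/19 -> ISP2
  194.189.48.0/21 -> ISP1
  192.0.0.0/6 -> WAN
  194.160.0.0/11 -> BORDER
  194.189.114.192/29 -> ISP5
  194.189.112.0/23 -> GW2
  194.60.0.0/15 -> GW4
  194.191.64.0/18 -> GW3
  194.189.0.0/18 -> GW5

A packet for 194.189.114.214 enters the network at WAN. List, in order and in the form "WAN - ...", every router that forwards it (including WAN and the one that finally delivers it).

WAN - BORDER - ACCESS - EDGE1

At WAN: longest match for 194.189.114.214 is 194.189.64.0/18 -> BORDER
At BORDER: longest match for 194.189.114.214 is 194.176.0.0/12 -> ACCESS
At ACCESS: longest match for 194.189.114.214 is 194.188.0.0/14 -> EDGE1
At EDGE1: longest match for 194.189.114.214 is 194.128.0.0/10 -> local delivery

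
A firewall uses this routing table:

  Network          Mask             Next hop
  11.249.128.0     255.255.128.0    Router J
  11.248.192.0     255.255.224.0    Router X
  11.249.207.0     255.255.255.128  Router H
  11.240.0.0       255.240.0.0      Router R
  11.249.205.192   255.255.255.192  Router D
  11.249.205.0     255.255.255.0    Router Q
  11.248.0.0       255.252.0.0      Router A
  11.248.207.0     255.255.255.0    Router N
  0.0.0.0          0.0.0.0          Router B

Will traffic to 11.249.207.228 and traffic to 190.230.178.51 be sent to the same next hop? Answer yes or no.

11.249.207.228: longest match 11.249.128.0/17 -> Router J
190.230.178.51: longest match 0.0.0.0/0 -> Router B

no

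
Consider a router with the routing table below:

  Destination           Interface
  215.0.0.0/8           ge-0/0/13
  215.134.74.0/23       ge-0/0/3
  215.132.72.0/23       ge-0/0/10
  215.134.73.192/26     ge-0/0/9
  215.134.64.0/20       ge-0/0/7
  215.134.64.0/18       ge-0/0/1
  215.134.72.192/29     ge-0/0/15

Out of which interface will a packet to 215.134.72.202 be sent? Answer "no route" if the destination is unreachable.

ge-0/0/7

Routes whose prefix contains 215.134.72.202:
  215.0.0.0/8 (215.0.0.0 - 215.255.255.255) -> ge-0/0/13
  215.134.64.0/18 (215.134.64.0 - 215.134.127.255) -> ge-0/0/1
  215.134.64.0/20 (215.134.64.0 - 215.134.79.255) -> ge-0/0/7
More-specific entries that do NOT match:
  215.134.72.192/29 (215.134.72.192 - 215.134.72.199) does not contain 215.134.72.202
  215.134.73.192/26 (215.134.73.192 - 215.134.73.255) does not contain 215.134.72.202
  215.134.74.0/23 (215.134.74.0 - 215.134.75.255) does not contain 215.134.72.202
  215.132.72.0/23 (215.132.72.0 - 215.132.73.255) does not contain 215.134.72.202
Longest matching prefix is /20 -> interface ge-0/0/7.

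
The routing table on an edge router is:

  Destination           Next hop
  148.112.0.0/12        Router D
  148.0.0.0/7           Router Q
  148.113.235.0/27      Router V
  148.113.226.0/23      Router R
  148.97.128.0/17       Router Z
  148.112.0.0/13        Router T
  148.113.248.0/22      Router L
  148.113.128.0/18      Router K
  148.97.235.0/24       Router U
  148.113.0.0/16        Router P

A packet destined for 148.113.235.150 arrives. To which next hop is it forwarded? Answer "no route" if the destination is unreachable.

Router P

Routes whose prefix contains 148.113.235.150:
  148.0.0.0/7 (148.0.0.0 - 149.255.255.255) -> Router Q
  148.112.0.0/12 (148.112.0.0 - 148.127.255.255) -> Router D
  148.112.0.0/13 (148.112.0.0 - 148.119.255.255) -> Router T
  148.113.0.0/16 (148.113.0.0 - 148.113.255.255) -> Router P
More-specific entries that do NOT match:
  148.113.235.0/27 (148.113.235.0 - 148.113.235.31) does not contain 148.113.235.150
  148.97.235.0/24 (148.97.235.0 - 148.97.235.255) does not contain 148.113.235.150
  148.113.226.0/23 (148.113.226.0 - 148.113.227.255) does not contain 148.113.235.150
  148.113.248.0/22 (148.113.248.0 - 148.113.251.255) does not contain 148.113.235.150
  148.113.128.0/18 (148.113.128.0 - 148.113.191.255) does not contain 148.113.235.150
  148.97.128.0/17 (148.97.128.0 - 148.97.255.255) does not contain 148.113.235.150
Longest matching prefix is /16 -> next hop Router P.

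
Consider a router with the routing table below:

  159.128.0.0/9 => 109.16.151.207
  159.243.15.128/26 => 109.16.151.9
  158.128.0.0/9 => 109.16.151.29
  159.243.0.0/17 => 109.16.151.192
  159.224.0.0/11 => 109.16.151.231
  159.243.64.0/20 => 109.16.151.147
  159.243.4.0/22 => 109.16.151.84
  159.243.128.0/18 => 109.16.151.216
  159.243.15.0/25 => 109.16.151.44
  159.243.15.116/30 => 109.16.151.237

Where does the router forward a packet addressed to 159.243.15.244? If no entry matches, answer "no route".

Routes whose prefix contains 159.243.15.244:
  159.128.0.0/9 (159.128.0.0 - 159.255.255.255) -> 109.16.151.207
  159.224.0.0/11 (159.224.0.0 - 159.255.255.255) -> 109.16.151.231
  159.243.0.0/17 (159.243.0.0 - 159.243.127.255) -> 109.16.151.192
More-specific entries that do NOT match:
  159.243.15.116/30 (159.243.15.116 - 159.243.15.119) does not contain 159.243.15.244
  159.243.15.128/26 (159.243.15.128 - 159.243.15.191) does not contain 159.243.15.244
  159.243.15.0/25 (159.243.15.0 - 159.243.15.127) does not contain 159.243.15.244
  159.243.4.0/22 (159.243.4.0 - 159.243.7.255) does not contain 159.243.15.244
  159.243.64.0/20 (159.243.64.0 - 159.243.79.255) does not contain 159.243.15.244
  159.243.128.0/18 (159.243.128.0 - 159.243.191.255) does not contain 159.243.15.244
Longest matching prefix is /17 -> next hop 109.16.151.192.

109.16.151.192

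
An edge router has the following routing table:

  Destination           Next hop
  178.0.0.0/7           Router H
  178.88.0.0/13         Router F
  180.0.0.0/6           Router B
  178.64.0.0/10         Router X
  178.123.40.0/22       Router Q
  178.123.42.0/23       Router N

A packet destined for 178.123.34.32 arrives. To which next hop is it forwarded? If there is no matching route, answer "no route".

Routes whose prefix contains 178.123.34.32:
  178.0.0.0/7 (178.0.0.0 - 179.255.255.255) -> Router H
  178.64.0.0/10 (178.64.0.0 - 178.127.255.255) -> Router X
More-specific entries that do NOT match:
  178.123.42.0/23 (178.123.42.0 - 178.123.43.255) does not contain 178.123.34.32
  178.123.40.0/22 (178.123.40.0 - 178.123.43.255) does not contain 178.123.34.32
  178.88.0.0/13 (178.88.0.0 - 178.95.255.255) does not contain 178.123.34.32
Longest matching prefix is /10 -> next hop Router X.

Router X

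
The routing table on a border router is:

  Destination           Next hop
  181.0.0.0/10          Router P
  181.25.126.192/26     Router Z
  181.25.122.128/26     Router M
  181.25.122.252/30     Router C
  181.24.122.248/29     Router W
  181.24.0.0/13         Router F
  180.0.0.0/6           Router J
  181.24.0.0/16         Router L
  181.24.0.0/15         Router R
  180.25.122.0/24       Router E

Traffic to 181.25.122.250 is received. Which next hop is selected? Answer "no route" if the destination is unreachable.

Routes whose prefix contains 181.25.122.250:
  180.0.0.0/6 (180.0.0.0 - 183.255.255.255) -> Router J
  181.0.0.0/10 (181.0.0.0 - 181.63.255.255) -> Router P
  181.24.0.0/13 (181.24.0.0 - 181.31.255.255) -> Router F
  181.24.0.0/15 (181.24.0.0 - 181.25.255.255) -> Router R
More-specific entries that do NOT match:
  181.25.122.252/30 (181.25.122.252 - 181.25.122.255) does not contain 181.25.122.250
  181.24.122.248/29 (181.24.122.248 - 181.24.122.255) does not contain 181.25.122.250
  181.25.126.192/26 (181.25.126.192 - 181.25.126.255) does not contain 181.25.122.250
  181.25.122.128/26 (181.25.122.128 - 181.25.122.191) does not contain 181.25.122.250
  180.25.122.0/24 (180.25.122.0 - 180.25.122.255) does not contain 181.25.122.250
  181.24.0.0/16 (181.24.0.0 - 181.24.255.255) does not contain 181.25.122.250
Longest matching prefix is /15 -> next hop Router R.

Router R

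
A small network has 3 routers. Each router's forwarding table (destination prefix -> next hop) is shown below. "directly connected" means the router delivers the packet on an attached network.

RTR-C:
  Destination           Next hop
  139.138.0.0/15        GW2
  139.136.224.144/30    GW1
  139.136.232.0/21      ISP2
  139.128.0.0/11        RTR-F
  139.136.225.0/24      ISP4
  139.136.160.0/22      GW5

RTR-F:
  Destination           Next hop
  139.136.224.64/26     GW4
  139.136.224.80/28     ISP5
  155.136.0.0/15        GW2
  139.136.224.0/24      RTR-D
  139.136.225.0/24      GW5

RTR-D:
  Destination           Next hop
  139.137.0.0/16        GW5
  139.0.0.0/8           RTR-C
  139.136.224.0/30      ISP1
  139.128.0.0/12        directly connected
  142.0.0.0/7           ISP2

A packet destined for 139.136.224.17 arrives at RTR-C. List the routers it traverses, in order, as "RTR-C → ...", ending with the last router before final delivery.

At RTR-C: longest match for 139.136.224.17 is 139.128.0.0/11 -> RTR-F
At RTR-F: longest match for 139.136.224.17 is 139.136.224.0/24 -> RTR-D
At RTR-D: longest match for 139.136.224.17 is 139.128.0.0/12 -> directly connected

RTR-C → RTR-F → RTR-D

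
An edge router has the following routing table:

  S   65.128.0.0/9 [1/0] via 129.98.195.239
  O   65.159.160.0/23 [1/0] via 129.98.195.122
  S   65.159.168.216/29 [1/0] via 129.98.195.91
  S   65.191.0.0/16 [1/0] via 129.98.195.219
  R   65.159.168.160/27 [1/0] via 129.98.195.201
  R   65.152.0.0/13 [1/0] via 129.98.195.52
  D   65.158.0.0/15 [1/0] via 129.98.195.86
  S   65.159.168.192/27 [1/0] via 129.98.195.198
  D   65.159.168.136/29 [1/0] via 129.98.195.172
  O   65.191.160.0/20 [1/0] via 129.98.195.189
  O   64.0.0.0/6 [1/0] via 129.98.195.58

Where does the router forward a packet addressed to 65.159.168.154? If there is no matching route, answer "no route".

Routes whose prefix contains 65.159.168.154:
  64.0.0.0/6 (64.0.0.0 - 67.255.255.255) -> 129.98.195.58
  65.128.0.0/9 (65.128.0.0 - 65.255.255.255) -> 129.98.195.239
  65.152.0.0/13 (65.152.0.0 - 65.159.255.255) -> 129.98.195.52
  65.158.0.0/15 (65.158.0.0 - 65.159.255.255) -> 129.98.195.86
More-specific entries that do NOT match:
  65.159.168.216/29 (65.159.168.216 - 65.159.168.223) does not contain 65.159.168.154
  65.159.168.136/29 (65.159.168.136 - 65.159.168.143) does not contain 65.159.168.154
  65.159.168.160/27 (65.159.168.160 - 65.159.168.191) does not contain 65.159.168.154
  65.159.168.192/27 (65.159.168.192 - 65.159.168.223) does not contain 65.159.168.154
  65.159.160.0/23 (65.159.160.0 - 65.159.161.255) does not contain 65.159.168.154
  65.191.160.0/20 (65.191.160.0 - 65.191.175.255) does not contain 65.159.168.154
  65.191.0.0/16 (65.191.0.0 - 65.191.255.255) does not contain 65.159.168.154
Longest matching prefix is /15 -> next hop 129.98.195.86.

129.98.195.86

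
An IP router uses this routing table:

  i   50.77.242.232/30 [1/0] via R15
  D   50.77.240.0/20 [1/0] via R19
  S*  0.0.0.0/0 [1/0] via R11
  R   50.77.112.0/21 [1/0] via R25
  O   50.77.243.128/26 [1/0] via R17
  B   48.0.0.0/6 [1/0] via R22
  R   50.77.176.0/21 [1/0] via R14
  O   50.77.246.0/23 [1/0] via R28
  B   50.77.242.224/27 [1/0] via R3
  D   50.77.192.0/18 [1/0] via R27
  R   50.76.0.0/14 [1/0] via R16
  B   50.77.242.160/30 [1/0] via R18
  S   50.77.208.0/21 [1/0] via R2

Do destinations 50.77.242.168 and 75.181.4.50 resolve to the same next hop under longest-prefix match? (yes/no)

50.77.242.168: longest match 50.77.240.0/20 -> R19
75.181.4.50: longest match 0.0.0.0/0 -> R11

no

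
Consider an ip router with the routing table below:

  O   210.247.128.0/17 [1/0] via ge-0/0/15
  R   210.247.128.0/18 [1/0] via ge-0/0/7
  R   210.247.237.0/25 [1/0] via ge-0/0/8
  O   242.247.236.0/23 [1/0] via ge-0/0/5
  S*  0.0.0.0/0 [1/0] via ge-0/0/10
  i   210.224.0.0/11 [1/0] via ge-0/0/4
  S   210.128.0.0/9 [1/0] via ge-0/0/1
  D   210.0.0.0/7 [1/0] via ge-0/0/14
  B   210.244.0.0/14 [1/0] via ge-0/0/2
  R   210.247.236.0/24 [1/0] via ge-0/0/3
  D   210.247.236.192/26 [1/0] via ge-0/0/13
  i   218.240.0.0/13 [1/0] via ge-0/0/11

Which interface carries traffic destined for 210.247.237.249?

ge-0/0/15

Routes whose prefix contains 210.247.237.249:
  0.0.0.0/0 (default, matches everything) -> ge-0/0/10
  210.0.0.0/7 (210.0.0.0 - 211.255.255.255) -> ge-0/0/14
  210.128.0.0/9 (210.128.0.0 - 210.255.255.255) -> ge-0/0/1
  210.224.0.0/11 (210.224.0.0 - 210.255.255.255) -> ge-0/0/4
  210.244.0.0/14 (210.244.0.0 - 210.247.255.255) -> ge-0/0/2
  210.247.128.0/17 (210.247.128.0 - 210.247.255.255) -> ge-0/0/15
More-specific entries that do NOT match:
  210.247.236.192/26 (210.247.236.192 - 210.247.236.255) does not contain 210.247.237.249
  210.247.237.0/25 (210.247.237.0 - 210.247.237.127) does not contain 210.247.237.249
  210.247.236.0/24 (210.247.236.0 - 210.247.236.255) does not contain 210.247.237.249
  242.247.236.0/23 (242.247.236.0 - 242.247.237.255) does not contain 210.247.237.249
  210.247.128.0/18 (210.247.128.0 - 210.247.191.255) does not contain 210.247.237.249
Longest matching prefix is /17 -> interface ge-0/0/15.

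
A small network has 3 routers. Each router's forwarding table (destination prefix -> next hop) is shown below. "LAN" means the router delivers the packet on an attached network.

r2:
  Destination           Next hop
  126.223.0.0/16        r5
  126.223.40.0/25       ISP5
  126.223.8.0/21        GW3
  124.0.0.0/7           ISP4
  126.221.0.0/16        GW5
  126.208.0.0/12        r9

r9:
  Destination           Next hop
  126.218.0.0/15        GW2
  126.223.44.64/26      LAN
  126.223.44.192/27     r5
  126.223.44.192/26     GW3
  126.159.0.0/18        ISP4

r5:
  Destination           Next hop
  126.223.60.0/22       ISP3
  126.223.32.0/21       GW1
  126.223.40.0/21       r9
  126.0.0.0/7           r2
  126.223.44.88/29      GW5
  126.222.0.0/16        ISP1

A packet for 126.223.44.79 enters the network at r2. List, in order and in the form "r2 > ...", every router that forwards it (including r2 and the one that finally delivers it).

At r2: longest match for 126.223.44.79 is 126.223.0.0/16 -> r5
At r5: longest match for 126.223.44.79 is 126.223.40.0/21 -> r9
At r9: longest match for 126.223.44.79 is 126.223.44.64/26 -> LAN

r2 > r5 > r9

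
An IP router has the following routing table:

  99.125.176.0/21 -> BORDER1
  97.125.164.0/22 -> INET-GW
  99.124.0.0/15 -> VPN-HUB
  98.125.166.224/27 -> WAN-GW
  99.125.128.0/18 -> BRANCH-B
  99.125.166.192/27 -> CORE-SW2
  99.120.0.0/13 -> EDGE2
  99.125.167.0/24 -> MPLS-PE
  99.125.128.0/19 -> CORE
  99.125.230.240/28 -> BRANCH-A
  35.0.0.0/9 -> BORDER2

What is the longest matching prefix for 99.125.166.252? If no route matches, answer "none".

99.125.128.0/18

Entries matching 99.125.166.252:
  99.120.0.0/13 (99.120.0.0 - 99.127.255.255)
  99.124.0.0/15 (99.124.0.0 - 99.125.255.255)
  99.125.128.0/18 (99.125.128.0 - 99.125.191.255)
Most specific is 99.125.128.0/18.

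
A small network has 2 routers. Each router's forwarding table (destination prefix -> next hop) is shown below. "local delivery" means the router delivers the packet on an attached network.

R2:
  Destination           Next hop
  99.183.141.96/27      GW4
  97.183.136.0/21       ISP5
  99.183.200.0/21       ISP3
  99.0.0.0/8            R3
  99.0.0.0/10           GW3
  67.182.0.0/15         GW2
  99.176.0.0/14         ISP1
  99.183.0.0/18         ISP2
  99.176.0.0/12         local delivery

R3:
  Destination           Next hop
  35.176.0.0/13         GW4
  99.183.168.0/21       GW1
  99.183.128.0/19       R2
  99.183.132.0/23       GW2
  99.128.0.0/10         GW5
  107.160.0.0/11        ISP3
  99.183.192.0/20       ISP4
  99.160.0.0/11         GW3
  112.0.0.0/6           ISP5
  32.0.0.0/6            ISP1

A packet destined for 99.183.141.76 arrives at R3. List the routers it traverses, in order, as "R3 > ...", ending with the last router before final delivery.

R3 > R2

At R3: longest match for 99.183.141.76 is 99.183.128.0/19 -> R2
At R2: longest match for 99.183.141.76 is 99.176.0.0/12 -> local delivery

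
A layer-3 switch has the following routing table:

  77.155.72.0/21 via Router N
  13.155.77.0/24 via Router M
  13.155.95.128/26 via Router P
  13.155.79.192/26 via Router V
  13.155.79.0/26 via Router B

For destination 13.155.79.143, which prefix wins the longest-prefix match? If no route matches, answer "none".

13.155.79.143 is outside every listed prefix and there is no default route.

none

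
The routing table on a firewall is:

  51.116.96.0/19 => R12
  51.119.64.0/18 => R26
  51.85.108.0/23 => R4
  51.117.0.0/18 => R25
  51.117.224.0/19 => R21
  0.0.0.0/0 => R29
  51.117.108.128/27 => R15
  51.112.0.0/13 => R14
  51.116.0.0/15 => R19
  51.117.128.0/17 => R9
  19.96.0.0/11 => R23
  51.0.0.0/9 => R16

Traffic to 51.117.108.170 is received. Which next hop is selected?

R19

Routes whose prefix contains 51.117.108.170:
  0.0.0.0/0 (default, matches everything) -> R29
  51.0.0.0/9 (51.0.0.0 - 51.127.255.255) -> R16
  51.112.0.0/13 (51.112.0.0 - 51.119.255.255) -> R14
  51.116.0.0/15 (51.116.0.0 - 51.117.255.255) -> R19
More-specific entries that do NOT match:
  51.117.108.128/27 (51.117.108.128 - 51.117.108.159) does not contain 51.117.108.170
  51.85.108.0/23 (51.85.108.0 - 51.85.109.255) does not contain 51.117.108.170
  51.116.96.0/19 (51.116.96.0 - 51.116.127.255) does not contain 51.117.108.170
  51.117.224.0/19 (51.117.224.0 - 51.117.255.255) does not contain 51.117.108.170
  51.119.64.0/18 (51.119.64.0 - 51.119.127.255) does not contain 51.117.108.170
  51.117.0.0/18 (51.117.0.0 - 51.117.63.255) does not contain 51.117.108.170
  51.117.128.0/17 (51.117.128.0 - 51.117.255.255) does not contain 51.117.108.170
Longest matching prefix is /15 -> next hop R19.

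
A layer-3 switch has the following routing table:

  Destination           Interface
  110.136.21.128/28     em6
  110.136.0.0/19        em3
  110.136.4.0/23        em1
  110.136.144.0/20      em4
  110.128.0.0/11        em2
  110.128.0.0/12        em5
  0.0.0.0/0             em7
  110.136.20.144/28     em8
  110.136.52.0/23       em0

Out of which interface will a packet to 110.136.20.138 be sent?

Routes whose prefix contains 110.136.20.138:
  0.0.0.0/0 (default, matches everything) -> em7
  110.128.0.0/11 (110.128.0.0 - 110.159.255.255) -> em2
  110.128.0.0/12 (110.128.0.0 - 110.143.255.255) -> em5
  110.136.0.0/19 (110.136.0.0 - 110.136.31.255) -> em3
More-specific entries that do NOT match:
  110.136.21.128/28 (110.136.21.128 - 110.136.21.143) does not contain 110.136.20.138
  110.136.20.144/28 (110.136.20.144 - 110.136.20.159) does not contain 110.136.20.138
  110.136.4.0/23 (110.136.4.0 - 110.136.5.255) does not contain 110.136.20.138
  110.136.52.0/23 (110.136.52.0 - 110.136.53.255) does not contain 110.136.20.138
  110.136.144.0/20 (110.136.144.0 - 110.136.159.255) does not contain 110.136.20.138
Longest matching prefix is /19 -> interface em3.

em3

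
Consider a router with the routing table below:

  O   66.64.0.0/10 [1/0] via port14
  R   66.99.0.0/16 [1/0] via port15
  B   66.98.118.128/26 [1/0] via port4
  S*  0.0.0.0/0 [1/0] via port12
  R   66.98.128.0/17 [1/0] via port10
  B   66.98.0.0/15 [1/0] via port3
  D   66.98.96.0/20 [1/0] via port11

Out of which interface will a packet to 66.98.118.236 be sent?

Routes whose prefix contains 66.98.118.236:
  0.0.0.0/0 (default, matches everything) -> port12
  66.64.0.0/10 (66.64.0.0 - 66.127.255.255) -> port14
  66.98.0.0/15 (66.98.0.0 - 66.99.255.255) -> port3
More-specific entries that do NOT match:
  66.98.118.128/26 (66.98.118.128 - 66.98.118.191) does not contain 66.98.118.236
  66.98.96.0/20 (66.98.96.0 - 66.98.111.255) does not contain 66.98.118.236
  66.98.128.0/17 (66.98.128.0 - 66.98.255.255) does not contain 66.98.118.236
  66.99.0.0/16 (66.99.0.0 - 66.99.255.255) does not contain 66.98.118.236
Longest matching prefix is /15 -> interface port3.

port3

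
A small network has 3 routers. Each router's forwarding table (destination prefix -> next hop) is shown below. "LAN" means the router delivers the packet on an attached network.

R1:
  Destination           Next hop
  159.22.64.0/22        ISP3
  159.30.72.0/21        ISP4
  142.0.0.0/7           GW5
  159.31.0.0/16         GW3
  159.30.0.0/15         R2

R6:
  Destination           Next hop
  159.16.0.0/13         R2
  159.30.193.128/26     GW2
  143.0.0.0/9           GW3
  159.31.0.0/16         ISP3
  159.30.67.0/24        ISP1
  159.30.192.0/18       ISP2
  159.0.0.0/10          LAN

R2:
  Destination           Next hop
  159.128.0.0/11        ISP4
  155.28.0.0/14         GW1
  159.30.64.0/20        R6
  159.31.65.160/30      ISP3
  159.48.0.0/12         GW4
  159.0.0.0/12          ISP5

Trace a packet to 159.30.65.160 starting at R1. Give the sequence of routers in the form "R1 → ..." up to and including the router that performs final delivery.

At R1: longest match for 159.30.65.160 is 159.30.0.0/15 -> R2
At R2: longest match for 159.30.65.160 is 159.30.64.0/20 -> R6
At R6: longest match for 159.30.65.160 is 159.0.0.0/10 -> LAN

R1 → R2 → R6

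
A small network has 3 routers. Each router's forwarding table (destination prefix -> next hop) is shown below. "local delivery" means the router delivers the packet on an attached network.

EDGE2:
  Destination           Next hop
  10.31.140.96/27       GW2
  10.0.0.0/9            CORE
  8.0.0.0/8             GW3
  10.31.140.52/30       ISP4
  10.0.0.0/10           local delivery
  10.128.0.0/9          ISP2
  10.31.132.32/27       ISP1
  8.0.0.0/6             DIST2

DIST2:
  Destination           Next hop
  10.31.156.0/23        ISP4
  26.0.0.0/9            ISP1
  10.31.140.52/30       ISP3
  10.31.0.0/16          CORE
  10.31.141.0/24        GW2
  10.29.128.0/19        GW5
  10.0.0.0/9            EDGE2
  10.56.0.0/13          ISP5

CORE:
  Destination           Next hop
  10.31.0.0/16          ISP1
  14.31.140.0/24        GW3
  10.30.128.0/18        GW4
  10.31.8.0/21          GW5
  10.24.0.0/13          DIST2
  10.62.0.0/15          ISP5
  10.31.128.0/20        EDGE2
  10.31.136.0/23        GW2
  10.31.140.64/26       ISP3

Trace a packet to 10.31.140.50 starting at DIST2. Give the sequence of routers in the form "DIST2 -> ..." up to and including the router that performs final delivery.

At DIST2: longest match for 10.31.140.50 is 10.31.0.0/16 -> CORE
At CORE: longest match for 10.31.140.50 is 10.31.128.0/20 -> EDGE2
At EDGE2: longest match for 10.31.140.50 is 10.0.0.0/10 -> local delivery

DIST2 -> CORE -> EDGE2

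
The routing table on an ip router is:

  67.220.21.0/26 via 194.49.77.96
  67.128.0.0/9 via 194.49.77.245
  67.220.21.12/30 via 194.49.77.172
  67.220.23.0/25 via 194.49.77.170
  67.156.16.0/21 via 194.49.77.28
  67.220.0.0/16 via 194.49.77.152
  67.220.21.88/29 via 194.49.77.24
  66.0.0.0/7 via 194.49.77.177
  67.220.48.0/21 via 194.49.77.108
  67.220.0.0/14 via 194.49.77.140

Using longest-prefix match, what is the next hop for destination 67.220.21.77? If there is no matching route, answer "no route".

Routes whose prefix contains 67.220.21.77:
  66.0.0.0/7 (66.0.0.0 - 67.255.255.255) -> 194.49.77.177
  67.128.0.0/9 (67.128.0.0 - 67.255.255.255) -> 194.49.77.245
  67.220.0.0/14 (67.220.0.0 - 67.223.255.255) -> 194.49.77.140
  67.220.0.0/16 (67.220.0.0 - 67.220.255.255) -> 194.49.77.152
More-specific entries that do NOT match:
  67.220.21.12/30 (67.220.21.12 - 67.220.21.15) does not contain 67.220.21.77
  67.220.21.88/29 (67.220.21.88 - 67.220.21.95) does not contain 67.220.21.77
  67.220.21.0/26 (67.220.21.0 - 67.220.21.63) does not contain 67.220.21.77
  67.220.23.0/25 (67.220.23.0 - 67.220.23.127) does not contain 67.220.21.77
  67.156.16.0/21 (67.156.16.0 - 67.156.23.255) does not contain 67.220.21.77
  67.220.48.0/21 (67.220.48.0 - 67.220.55.255) does not contain 67.220.21.77
Longest matching prefix is /16 -> next hop 194.49.77.152.

194.49.77.152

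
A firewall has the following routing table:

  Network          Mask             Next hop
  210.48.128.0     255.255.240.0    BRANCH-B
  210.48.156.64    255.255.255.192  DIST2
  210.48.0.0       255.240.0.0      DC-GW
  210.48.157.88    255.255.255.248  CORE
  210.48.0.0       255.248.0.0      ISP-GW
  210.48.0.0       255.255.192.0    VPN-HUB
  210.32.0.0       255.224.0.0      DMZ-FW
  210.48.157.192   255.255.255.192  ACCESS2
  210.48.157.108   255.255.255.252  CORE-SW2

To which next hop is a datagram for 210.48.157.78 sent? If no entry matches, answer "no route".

ISP-GW

Routes whose prefix contains 210.48.157.78:
  210.32.0.0/11 (210.32.0.0 - 210.63.255.255) -> DMZ-FW
  210.48.0.0/12 (210.48.0.0 - 210.63.255.255) -> DC-GW
  210.48.0.0/13 (210.48.0.0 - 210.55.255.255) -> ISP-GW
More-specific entries that do NOT match:
  210.48.157.108/30 (210.48.157.108 - 210.48.157.111) does not contain 210.48.157.78
  210.48.157.88/29 (210.48.157.88 - 210.48.157.95) does not contain 210.48.157.78
  210.48.156.64/26 (210.48.156.64 - 210.48.156.127) does not contain 210.48.157.78
  210.48.157.192/26 (210.48.157.192 - 210.48.157.255) does not contain 210.48.157.78
  210.48.128.0/20 (210.48.128.0 - 210.48.143.255) does not contain 210.48.157.78
  210.48.0.0/18 (210.48.0.0 - 210.48.63.255) does not contain 210.48.157.78
Longest matching prefix is /13 -> next hop ISP-GW.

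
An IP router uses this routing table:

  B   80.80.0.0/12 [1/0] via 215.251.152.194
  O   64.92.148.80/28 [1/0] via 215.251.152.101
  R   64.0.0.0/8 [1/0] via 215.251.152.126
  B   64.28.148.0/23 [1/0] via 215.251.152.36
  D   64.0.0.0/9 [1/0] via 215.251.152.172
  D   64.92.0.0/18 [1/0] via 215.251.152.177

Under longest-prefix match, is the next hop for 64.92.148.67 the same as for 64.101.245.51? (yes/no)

64.92.148.67: longest match 64.0.0.0/9 -> 215.251.152.172
64.101.245.51: longest match 64.0.0.0/9 -> 215.251.152.172

yes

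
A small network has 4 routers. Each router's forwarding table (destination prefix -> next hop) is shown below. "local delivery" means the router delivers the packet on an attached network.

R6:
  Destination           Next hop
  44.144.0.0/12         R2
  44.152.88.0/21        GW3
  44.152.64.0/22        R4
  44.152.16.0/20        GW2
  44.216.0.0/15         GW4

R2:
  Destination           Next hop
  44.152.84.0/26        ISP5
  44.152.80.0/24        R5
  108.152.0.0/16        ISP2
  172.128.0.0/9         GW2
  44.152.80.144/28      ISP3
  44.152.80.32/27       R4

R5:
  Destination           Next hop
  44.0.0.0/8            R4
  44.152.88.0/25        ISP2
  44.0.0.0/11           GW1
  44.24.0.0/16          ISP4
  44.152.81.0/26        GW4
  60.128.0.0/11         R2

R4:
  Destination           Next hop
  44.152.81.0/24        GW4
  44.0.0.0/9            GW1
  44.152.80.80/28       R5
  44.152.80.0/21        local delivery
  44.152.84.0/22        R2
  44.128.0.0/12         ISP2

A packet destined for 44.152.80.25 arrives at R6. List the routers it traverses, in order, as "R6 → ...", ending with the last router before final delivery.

At R6: longest match for 44.152.80.25 is 44.144.0.0/12 -> R2
At R2: longest match for 44.152.80.25 is 44.152.80.0/24 -> R5
At R5: longest match for 44.152.80.25 is 44.0.0.0/8 -> R4
At R4: longest match for 44.152.80.25 is 44.152.80.0/21 -> local delivery

R6 → R2 → R5 → R4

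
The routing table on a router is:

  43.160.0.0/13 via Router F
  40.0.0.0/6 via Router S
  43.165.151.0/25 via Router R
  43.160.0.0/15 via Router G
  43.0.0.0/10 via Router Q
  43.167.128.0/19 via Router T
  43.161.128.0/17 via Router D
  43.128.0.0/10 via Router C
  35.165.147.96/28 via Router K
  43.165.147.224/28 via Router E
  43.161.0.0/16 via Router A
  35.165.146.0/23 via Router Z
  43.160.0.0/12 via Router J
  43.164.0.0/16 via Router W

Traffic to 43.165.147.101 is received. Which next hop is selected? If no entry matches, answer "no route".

Routes whose prefix contains 43.165.147.101:
  40.0.0.0/6 (40.0.0.0 - 43.255.255.255) -> Router S
  43.128.0.0/10 (43.128.0.0 - 43.191.255.255) -> Router C
  43.160.0.0/12 (43.160.0.0 - 43.175.255.255) -> Router J
  43.160.0.0/13 (43.160.0.0 - 43.167.255.255) -> Router F
More-specific entries that do NOT match:
  35.165.147.96/28 (35.165.147.96 - 35.165.147.111) does not contain 43.165.147.101
  43.165.147.224/28 (43.165.147.224 - 43.165.147.239) does not contain 43.165.147.101
  43.165.151.0/25 (43.165.151.0 - 43.165.151.127) does not contain 43.165.147.101
  35.165.146.0/23 (35.165.146.0 - 35.165.147.255) does not contain 43.165.147.101
  43.167.128.0/19 (43.167.128.0 - 43.167.159.255) does not contain 43.165.147.101
  43.161.128.0/17 (43.161.128.0 - 43.161.255.255) does not contain 43.165.147.101
  43.161.0.0/16 (43.161.0.0 - 43.161.255.255) does not contain 43.165.147.101
  43.164.0.0/16 (43.164.0.0 - 43.164.255.255) does not contain 43.165.147.101
  43.160.0.0/15 (43.160.0.0 - 43.161.255.255) does not contain 43.165.147.101
Longest matching prefix is /13 -> next hop Router F.

Router F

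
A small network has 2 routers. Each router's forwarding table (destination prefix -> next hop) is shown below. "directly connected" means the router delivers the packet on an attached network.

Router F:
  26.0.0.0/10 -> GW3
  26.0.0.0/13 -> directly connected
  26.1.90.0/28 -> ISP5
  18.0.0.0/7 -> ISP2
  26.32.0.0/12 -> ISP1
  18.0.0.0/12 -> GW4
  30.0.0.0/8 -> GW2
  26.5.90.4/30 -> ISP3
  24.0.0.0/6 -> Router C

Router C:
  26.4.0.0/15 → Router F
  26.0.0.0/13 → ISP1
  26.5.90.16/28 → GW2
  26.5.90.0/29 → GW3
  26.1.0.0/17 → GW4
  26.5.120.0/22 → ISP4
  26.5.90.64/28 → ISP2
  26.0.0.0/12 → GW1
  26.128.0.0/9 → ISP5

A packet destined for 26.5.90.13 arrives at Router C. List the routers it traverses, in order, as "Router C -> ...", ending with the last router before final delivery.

Router C -> Router F

At Router C: longest match for 26.5.90.13 is 26.4.0.0/15 -> Router F
At Router F: longest match for 26.5.90.13 is 26.0.0.0/13 -> directly connected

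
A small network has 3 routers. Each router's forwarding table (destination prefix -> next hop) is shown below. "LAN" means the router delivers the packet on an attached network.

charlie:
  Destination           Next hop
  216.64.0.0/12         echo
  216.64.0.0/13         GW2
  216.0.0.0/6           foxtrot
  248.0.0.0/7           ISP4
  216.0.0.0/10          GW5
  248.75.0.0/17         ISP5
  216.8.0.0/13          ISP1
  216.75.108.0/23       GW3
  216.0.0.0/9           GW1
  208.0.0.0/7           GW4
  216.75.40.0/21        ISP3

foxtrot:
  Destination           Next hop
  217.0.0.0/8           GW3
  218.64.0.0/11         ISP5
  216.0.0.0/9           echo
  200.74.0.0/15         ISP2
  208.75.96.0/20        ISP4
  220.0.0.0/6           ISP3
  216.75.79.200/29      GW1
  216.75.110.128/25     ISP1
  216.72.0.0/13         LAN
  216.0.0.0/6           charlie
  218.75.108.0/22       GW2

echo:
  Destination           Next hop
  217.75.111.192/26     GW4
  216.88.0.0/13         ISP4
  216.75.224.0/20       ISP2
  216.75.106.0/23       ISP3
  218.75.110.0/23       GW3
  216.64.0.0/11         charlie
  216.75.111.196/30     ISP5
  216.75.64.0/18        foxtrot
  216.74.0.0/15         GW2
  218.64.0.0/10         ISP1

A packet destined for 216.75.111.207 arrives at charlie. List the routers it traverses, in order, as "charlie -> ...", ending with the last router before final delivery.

At charlie: longest match for 216.75.111.207 is 216.64.0.0/12 -> echo
At echo: longest match for 216.75.111.207 is 216.75.64.0/18 -> foxtrot
At foxtrot: longest match for 216.75.111.207 is 216.72.0.0/13 -> LAN

charlie -> echo -> foxtrot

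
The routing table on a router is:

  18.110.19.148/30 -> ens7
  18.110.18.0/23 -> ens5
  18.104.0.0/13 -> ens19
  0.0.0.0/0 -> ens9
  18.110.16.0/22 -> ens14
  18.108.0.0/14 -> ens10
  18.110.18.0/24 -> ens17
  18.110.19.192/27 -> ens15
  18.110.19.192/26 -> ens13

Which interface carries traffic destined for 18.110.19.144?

Routes whose prefix contains 18.110.19.144:
  0.0.0.0/0 (default, matches everything) -> ens9
  18.104.0.0/13 (18.104.0.0 - 18.111.255.255) -> ens19
  18.108.0.0/14 (18.108.0.0 - 18.111.255.255) -> ens10
  18.110.16.0/22 (18.110.16.0 - 18.110.19.255) -> ens14
  18.110.18.0/23 (18.110.18.0 - 18.110.19.255) -> ens5
More-specific entries that do NOT match:
  18.110.19.148/30 (18.110.19.148 - 18.110.19.151) does not contain 18.110.19.144
  18.110.19.192/27 (18.110.19.192 - 18.110.19.223) does not contain 18.110.19.144
  18.110.19.192/26 (18.110.19.192 - 18.110.19.255) does not contain 18.110.19.144
  18.110.18.0/24 (18.110.18.0 - 18.110.18.255) does not contain 18.110.19.144
Longest matching prefix is /23 -> interface ens5.

ens5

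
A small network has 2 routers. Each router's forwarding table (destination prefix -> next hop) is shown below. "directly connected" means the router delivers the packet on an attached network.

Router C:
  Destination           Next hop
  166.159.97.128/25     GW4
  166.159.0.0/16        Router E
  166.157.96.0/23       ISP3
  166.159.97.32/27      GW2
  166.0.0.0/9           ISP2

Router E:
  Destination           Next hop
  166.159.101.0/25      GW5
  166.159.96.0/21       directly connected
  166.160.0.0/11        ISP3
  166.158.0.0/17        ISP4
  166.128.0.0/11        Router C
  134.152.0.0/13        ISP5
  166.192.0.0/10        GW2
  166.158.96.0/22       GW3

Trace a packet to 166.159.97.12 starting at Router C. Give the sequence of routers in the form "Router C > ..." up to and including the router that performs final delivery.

Router C > Router E

At Router C: longest match for 166.159.97.12 is 166.159.0.0/16 -> Router E
At Router E: longest match for 166.159.97.12 is 166.159.96.0/21 -> directly connected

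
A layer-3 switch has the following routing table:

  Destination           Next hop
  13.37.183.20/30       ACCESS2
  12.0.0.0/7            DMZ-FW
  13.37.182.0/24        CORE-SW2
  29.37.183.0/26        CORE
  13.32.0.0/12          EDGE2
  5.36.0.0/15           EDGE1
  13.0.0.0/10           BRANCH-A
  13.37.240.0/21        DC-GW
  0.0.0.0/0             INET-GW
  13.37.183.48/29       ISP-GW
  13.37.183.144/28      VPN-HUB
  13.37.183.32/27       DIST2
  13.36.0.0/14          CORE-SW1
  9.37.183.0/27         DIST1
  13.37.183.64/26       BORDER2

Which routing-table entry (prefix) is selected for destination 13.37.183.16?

13.36.0.0/14

Entries matching 13.37.183.16:
  0.0.0.0/0 (default, matches everything)
  12.0.0.0/7 (12.0.0.0 - 13.255.255.255)
  13.0.0.0/10 (13.0.0.0 - 13.63.255.255)
  13.32.0.0/12 (13.32.0.0 - 13.47.255.255)
  13.36.0.0/14 (13.36.0.0 - 13.39.255.255)
Most specific is 13.36.0.0/14.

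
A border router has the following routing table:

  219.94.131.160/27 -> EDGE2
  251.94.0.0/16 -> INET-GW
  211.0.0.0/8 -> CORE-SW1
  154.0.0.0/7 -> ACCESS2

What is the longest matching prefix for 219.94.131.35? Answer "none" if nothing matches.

219.94.131.35 is outside every listed prefix and there is no default route.

none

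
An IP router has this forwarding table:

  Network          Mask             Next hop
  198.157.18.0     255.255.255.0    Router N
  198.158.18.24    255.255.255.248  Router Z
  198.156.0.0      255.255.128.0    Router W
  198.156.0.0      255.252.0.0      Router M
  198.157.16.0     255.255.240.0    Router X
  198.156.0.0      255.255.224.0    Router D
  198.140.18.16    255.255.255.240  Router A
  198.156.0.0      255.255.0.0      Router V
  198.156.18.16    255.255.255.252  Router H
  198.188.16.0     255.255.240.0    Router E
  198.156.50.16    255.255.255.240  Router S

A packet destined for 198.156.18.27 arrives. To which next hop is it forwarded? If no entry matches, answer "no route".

Router D

Routes whose prefix contains 198.156.18.27:
  198.156.0.0/14 (198.156.0.0 - 198.159.255.255) -> Router M
  198.156.0.0/16 (198.156.0.0 - 198.156.255.255) -> Router V
  198.156.0.0/17 (198.156.0.0 - 198.156.127.255) -> Router W
  198.156.0.0/19 (198.156.0.0 - 198.156.31.255) -> Router D
More-specific entries that do NOT match:
  198.156.18.16/30 (198.156.18.16 - 198.156.18.19) does not contain 198.156.18.27
  198.158.18.24/29 (198.158.18.24 - 198.158.18.31) does not contain 198.156.18.27
  198.140.18.16/28 (198.140.18.16 - 198.140.18.31) does not contain 198.156.18.27
  198.156.50.16/28 (198.156.50.16 - 198.156.50.31) does not contain 198.156.18.27
  198.157.18.0/24 (198.157.18.0 - 198.157.18.255) does not contain 198.156.18.27
  198.157.16.0/20 (198.157.16.0 - 198.157.31.255) does not contain 198.156.18.27
  198.188.16.0/20 (198.188.16.0 - 198.188.31.255) does not contain 198.156.18.27
Longest matching prefix is /19 -> next hop Router D.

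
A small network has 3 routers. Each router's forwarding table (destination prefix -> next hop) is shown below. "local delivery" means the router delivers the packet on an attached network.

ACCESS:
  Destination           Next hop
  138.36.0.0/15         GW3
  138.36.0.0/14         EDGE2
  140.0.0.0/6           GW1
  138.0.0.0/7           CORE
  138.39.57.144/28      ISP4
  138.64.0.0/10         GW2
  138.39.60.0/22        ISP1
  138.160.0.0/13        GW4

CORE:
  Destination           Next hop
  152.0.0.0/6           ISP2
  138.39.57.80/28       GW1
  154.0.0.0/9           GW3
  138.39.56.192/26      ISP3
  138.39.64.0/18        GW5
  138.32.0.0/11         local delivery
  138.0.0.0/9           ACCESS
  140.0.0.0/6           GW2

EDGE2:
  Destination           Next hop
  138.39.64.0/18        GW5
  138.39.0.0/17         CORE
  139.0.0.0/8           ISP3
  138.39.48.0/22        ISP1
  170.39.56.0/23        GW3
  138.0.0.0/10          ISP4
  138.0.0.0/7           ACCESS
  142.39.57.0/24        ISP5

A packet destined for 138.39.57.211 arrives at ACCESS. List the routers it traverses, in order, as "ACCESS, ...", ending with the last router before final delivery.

At ACCESS: longest match for 138.39.57.211 is 138.36.0.0/14 -> EDGE2
At EDGE2: longest match for 138.39.57.211 is 138.39.0.0/17 -> CORE
At CORE: longest match for 138.39.57.211 is 138.32.0.0/11 -> local delivery

ACCESS, EDGE2, CORE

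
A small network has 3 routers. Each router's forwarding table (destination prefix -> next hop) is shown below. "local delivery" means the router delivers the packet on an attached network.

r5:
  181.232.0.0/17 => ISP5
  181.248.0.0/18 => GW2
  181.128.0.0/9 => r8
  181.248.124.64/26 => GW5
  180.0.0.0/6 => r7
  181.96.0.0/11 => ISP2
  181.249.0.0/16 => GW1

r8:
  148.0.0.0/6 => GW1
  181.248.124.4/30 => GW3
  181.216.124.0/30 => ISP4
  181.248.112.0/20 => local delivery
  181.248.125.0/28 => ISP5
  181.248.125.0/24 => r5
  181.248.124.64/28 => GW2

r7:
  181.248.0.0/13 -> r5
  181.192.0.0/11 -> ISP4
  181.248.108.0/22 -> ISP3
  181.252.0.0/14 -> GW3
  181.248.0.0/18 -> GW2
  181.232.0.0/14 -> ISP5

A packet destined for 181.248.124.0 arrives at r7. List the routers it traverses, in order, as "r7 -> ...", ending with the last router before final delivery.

r7 -> r5 -> r8

At r7: longest match for 181.248.124.0 is 181.248.0.0/13 -> r5
At r5: longest match for 181.248.124.0 is 181.128.0.0/9 -> r8
At r8: longest match for 181.248.124.0 is 181.248.112.0/20 -> local delivery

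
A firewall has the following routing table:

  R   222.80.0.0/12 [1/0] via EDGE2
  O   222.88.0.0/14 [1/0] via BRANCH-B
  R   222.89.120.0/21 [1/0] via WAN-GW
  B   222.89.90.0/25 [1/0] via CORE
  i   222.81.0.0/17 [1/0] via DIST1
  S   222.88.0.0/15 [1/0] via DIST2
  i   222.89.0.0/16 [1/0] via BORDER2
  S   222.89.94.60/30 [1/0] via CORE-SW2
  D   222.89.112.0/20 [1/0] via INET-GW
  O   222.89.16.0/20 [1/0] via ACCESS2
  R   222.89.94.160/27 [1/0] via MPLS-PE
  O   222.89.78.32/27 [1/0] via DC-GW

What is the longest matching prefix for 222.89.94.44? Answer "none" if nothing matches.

222.89.0.0/16

Entries matching 222.89.94.44:
  222.80.0.0/12 (222.80.0.0 - 222.95.255.255)
  222.88.0.0/14 (222.88.0.0 - 222.91.255.255)
  222.88.0.0/15 (222.88.0.0 - 222.89.255.255)
  222.89.0.0/16 (222.89.0.0 - 222.89.255.255)
Most specific is 222.89.0.0/16.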